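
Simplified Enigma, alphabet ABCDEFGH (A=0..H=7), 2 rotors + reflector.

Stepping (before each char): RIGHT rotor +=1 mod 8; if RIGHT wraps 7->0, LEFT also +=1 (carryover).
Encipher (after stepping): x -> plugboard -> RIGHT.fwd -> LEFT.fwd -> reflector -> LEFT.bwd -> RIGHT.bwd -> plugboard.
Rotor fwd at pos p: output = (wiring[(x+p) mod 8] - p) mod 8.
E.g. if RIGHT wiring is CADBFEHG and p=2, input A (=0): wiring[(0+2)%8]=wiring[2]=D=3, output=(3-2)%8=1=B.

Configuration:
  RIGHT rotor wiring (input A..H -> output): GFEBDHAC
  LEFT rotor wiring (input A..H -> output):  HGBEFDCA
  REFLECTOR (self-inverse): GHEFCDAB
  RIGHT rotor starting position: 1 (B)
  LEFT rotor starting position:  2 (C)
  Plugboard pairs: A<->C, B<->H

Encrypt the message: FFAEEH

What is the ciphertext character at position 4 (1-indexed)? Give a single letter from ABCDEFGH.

Char 1 ('F'): step: R->2, L=2; F->plug->F->R->A->L->H->refl->B->L'->D->R'->H->plug->B
Char 2 ('F'): step: R->3, L=2; F->plug->F->R->D->L->B->refl->H->L'->A->R'->B->plug->H
Char 3 ('A'): step: R->4, L=2; A->plug->C->R->E->L->A->refl->G->L'->F->R'->H->plug->B
Char 4 ('E'): step: R->5, L=2; E->plug->E->R->A->L->H->refl->B->L'->D->R'->B->plug->H

H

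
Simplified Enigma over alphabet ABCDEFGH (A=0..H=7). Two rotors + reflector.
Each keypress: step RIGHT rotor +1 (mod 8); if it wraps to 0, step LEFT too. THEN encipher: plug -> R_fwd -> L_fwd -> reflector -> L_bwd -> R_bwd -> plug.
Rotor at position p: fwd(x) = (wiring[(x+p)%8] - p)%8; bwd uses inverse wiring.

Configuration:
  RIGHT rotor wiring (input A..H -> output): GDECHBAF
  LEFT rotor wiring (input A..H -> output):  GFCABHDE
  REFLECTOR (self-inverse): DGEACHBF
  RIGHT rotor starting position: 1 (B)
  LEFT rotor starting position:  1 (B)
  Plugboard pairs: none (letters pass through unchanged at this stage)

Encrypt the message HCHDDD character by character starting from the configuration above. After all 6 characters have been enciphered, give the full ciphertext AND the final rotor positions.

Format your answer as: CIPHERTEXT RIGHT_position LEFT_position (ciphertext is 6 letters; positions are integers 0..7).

Answer: GFAACF 7 1

Derivation:
Char 1 ('H'): step: R->2, L=1; H->plug->H->R->B->L->B->refl->G->L'->E->R'->G->plug->G
Char 2 ('C'): step: R->3, L=1; C->plug->C->R->G->L->D->refl->A->L'->D->R'->F->plug->F
Char 3 ('H'): step: R->4, L=1; H->plug->H->R->G->L->D->refl->A->L'->D->R'->A->plug->A
Char 4 ('D'): step: R->5, L=1; D->plug->D->R->B->L->B->refl->G->L'->E->R'->A->plug->A
Char 5 ('D'): step: R->6, L=1; D->plug->D->R->F->L->C->refl->E->L'->A->R'->C->plug->C
Char 6 ('D'): step: R->7, L=1; D->plug->D->R->F->L->C->refl->E->L'->A->R'->F->plug->F
Final: ciphertext=GFAACF, RIGHT=7, LEFT=1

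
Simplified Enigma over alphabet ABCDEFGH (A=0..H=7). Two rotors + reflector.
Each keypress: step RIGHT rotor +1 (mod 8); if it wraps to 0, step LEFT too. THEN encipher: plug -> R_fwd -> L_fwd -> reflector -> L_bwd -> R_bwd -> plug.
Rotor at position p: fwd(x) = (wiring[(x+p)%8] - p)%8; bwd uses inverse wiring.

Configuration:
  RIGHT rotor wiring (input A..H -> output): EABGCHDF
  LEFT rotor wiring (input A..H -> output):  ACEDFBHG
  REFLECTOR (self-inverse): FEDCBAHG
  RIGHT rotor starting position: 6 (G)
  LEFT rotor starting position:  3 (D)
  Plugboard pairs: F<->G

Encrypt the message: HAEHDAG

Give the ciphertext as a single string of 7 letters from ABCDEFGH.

Char 1 ('H'): step: R->7, L=3; H->plug->H->R->E->L->D->refl->C->L'->B->R'->C->plug->C
Char 2 ('A'): step: R->0, L->4 (L advanced); A->plug->A->R->E->L->E->refl->B->L'->A->R'->B->plug->B
Char 3 ('E'): step: R->1, L=4; E->plug->E->R->G->L->A->refl->F->L'->B->R'->D->plug->D
Char 4 ('H'): step: R->2, L=4; H->plug->H->R->G->L->A->refl->F->L'->B->R'->E->plug->E
Char 5 ('D'): step: R->3, L=4; D->plug->D->R->A->L->B->refl->E->L'->E->R'->C->plug->C
Char 6 ('A'): step: R->4, L=4; A->plug->A->R->G->L->A->refl->F->L'->B->R'->D->plug->D
Char 7 ('G'): step: R->5, L=4; G->plug->F->R->E->L->E->refl->B->L'->A->R'->C->plug->C

Answer: CBDECDC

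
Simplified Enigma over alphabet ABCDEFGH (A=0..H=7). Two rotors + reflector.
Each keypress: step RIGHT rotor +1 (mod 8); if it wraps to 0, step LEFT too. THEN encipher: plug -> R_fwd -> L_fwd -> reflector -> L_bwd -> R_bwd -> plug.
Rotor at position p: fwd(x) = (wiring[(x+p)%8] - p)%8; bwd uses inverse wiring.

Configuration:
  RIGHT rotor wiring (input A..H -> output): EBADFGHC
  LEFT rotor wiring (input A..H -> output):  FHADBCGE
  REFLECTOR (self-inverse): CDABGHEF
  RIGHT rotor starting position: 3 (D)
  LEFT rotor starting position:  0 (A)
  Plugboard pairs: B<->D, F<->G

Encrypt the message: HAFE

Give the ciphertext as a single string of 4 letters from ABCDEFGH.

Char 1 ('H'): step: R->4, L=0; H->plug->H->R->H->L->E->refl->G->L'->G->R'->D->plug->B
Char 2 ('A'): step: R->5, L=0; A->plug->A->R->B->L->H->refl->F->L'->A->R'->H->plug->H
Char 3 ('F'): step: R->6, L=0; F->plug->G->R->H->L->E->refl->G->L'->G->R'->C->plug->C
Char 4 ('E'): step: R->7, L=0; E->plug->E->R->E->L->B->refl->D->L'->D->R'->A->plug->A

Answer: BHCA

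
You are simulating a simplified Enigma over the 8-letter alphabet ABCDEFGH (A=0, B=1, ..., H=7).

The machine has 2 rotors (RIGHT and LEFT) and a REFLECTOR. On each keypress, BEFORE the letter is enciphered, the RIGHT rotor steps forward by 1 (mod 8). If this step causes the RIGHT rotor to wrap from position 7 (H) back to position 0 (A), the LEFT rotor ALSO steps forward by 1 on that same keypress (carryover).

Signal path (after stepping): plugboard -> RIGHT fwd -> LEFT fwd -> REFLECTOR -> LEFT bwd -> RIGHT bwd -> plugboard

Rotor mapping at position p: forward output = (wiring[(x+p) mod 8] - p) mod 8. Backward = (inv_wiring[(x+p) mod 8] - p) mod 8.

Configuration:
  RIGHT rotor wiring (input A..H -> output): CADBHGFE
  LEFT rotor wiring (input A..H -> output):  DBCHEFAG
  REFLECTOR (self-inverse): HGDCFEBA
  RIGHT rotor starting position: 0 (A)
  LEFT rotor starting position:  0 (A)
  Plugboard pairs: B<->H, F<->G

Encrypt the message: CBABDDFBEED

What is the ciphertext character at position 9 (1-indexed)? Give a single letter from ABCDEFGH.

Char 1 ('C'): step: R->1, L=0; C->plug->C->R->A->L->D->refl->C->L'->C->R'->B->plug->H
Char 2 ('B'): step: R->2, L=0; B->plug->H->R->G->L->A->refl->H->L'->D->R'->E->plug->E
Char 3 ('A'): step: R->3, L=0; A->plug->A->R->G->L->A->refl->H->L'->D->R'->C->plug->C
Char 4 ('B'): step: R->4, L=0; B->plug->H->R->F->L->F->refl->E->L'->E->R'->F->plug->G
Char 5 ('D'): step: R->5, L=0; D->plug->D->R->F->L->F->refl->E->L'->E->R'->G->plug->F
Char 6 ('D'): step: R->6, L=0; D->plug->D->R->C->L->C->refl->D->L'->A->R'->H->plug->B
Char 7 ('F'): step: R->7, L=0; F->plug->G->R->H->L->G->refl->B->L'->B->R'->C->plug->C
Char 8 ('B'): step: R->0, L->1 (L advanced); B->plug->H->R->E->L->E->refl->F->L'->G->R'->F->plug->G
Char 9 ('E'): step: R->1, L=1; E->plug->E->R->F->L->H->refl->A->L'->A->R'->C->plug->C

C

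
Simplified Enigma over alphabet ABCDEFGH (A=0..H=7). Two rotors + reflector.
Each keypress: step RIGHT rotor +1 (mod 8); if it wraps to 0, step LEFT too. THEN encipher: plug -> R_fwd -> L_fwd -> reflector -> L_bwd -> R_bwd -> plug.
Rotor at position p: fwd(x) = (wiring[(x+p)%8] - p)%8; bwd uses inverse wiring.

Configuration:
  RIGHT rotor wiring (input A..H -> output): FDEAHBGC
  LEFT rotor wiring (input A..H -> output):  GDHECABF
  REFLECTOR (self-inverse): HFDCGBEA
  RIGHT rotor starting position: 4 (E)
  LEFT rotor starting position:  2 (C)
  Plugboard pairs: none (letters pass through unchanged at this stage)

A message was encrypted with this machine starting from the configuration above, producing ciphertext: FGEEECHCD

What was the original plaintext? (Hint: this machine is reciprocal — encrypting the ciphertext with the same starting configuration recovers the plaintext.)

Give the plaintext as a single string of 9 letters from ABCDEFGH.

Char 1 ('F'): step: R->5, L=2; F->plug->F->R->H->L->B->refl->F->L'->A->R'->D->plug->D
Char 2 ('G'): step: R->6, L=2; G->plug->G->R->B->L->C->refl->D->L'->F->R'->D->plug->D
Char 3 ('E'): step: R->7, L=2; E->plug->E->R->B->L->C->refl->D->L'->F->R'->D->plug->D
Char 4 ('E'): step: R->0, L->3 (L advanced); E->plug->E->R->H->L->E->refl->G->L'->D->R'->B->plug->B
Char 5 ('E'): step: R->1, L=3; E->plug->E->R->A->L->B->refl->F->L'->C->R'->A->plug->A
Char 6 ('C'): step: R->2, L=3; C->plug->C->R->F->L->D->refl->C->L'->E->R'->E->plug->E
Char 7 ('H'): step: R->3, L=3; H->plug->H->R->B->L->H->refl->A->L'->G->R'->C->plug->C
Char 8 ('C'): step: R->4, L=3; C->plug->C->R->C->L->F->refl->B->L'->A->R'->G->plug->G
Char 9 ('D'): step: R->5, L=3; D->plug->D->R->A->L->B->refl->F->L'->C->R'->H->plug->H

Answer: DDDBAECGH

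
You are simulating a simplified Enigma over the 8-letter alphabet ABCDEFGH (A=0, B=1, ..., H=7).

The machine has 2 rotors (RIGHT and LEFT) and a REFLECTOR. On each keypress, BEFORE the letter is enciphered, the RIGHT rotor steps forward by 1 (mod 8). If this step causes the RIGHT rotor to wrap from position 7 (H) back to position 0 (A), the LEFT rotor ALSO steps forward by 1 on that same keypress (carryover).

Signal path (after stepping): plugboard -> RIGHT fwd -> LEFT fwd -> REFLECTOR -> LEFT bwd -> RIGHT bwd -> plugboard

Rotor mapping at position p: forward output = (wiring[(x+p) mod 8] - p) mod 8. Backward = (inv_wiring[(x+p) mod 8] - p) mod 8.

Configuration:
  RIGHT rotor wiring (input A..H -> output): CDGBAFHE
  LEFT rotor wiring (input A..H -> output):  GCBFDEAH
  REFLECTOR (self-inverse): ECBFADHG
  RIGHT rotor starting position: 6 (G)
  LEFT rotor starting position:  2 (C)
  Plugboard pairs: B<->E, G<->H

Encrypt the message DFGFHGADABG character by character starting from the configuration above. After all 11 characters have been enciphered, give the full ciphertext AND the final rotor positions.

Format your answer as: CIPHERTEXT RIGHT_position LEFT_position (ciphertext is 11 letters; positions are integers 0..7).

Char 1 ('D'): step: R->7, L=2; D->plug->D->R->H->L->A->refl->E->L'->G->R'->G->plug->H
Char 2 ('F'): step: R->0, L->3 (L advanced); F->plug->F->R->F->L->D->refl->F->L'->D->R'->B->plug->E
Char 3 ('G'): step: R->1, L=3; G->plug->H->R->B->L->A->refl->E->L'->E->R'->E->plug->B
Char 4 ('F'): step: R->2, L=3; F->plug->F->R->C->L->B->refl->C->L'->A->R'->G->plug->H
Char 5 ('H'): step: R->3, L=3; H->plug->G->R->A->L->C->refl->B->L'->C->R'->C->plug->C
Char 6 ('G'): step: R->4, L=3; G->plug->H->R->F->L->D->refl->F->L'->D->R'->C->plug->C
Char 7 ('A'): step: R->5, L=3; A->plug->A->R->A->L->C->refl->B->L'->C->R'->B->plug->E
Char 8 ('D'): step: R->6, L=3; D->plug->D->R->F->L->D->refl->F->L'->D->R'->F->plug->F
Char 9 ('A'): step: R->7, L=3; A->plug->A->R->F->L->D->refl->F->L'->D->R'->B->plug->E
Char 10 ('B'): step: R->0, L->4 (L advanced); B->plug->E->R->A->L->H->refl->G->L'->F->R'->F->plug->F
Char 11 ('G'): step: R->1, L=4; G->plug->H->R->B->L->A->refl->E->L'->C->R'->A->plug->A
Final: ciphertext=HEBHCCEFEFA, RIGHT=1, LEFT=4

Answer: HEBHCCEFEFA 1 4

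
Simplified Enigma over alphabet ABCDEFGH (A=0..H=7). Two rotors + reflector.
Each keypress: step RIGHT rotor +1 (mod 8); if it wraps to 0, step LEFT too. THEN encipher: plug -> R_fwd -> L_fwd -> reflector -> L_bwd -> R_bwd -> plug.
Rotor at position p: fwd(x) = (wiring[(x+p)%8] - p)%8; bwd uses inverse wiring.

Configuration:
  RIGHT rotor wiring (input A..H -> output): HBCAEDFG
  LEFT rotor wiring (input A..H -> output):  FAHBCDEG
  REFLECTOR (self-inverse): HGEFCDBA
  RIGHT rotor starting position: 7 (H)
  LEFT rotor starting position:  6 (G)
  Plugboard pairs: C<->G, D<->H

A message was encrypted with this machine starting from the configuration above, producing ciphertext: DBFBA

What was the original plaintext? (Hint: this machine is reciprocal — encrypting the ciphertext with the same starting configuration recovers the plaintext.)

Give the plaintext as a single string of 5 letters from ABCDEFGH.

Char 1 ('D'): step: R->0, L->7 (L advanced); D->plug->H->R->G->L->E->refl->C->L'->E->R'->E->plug->E
Char 2 ('B'): step: R->1, L=7; B->plug->B->R->B->L->G->refl->B->L'->C->R'->E->plug->E
Char 3 ('F'): step: R->2, L=7; F->plug->F->R->E->L->C->refl->E->L'->G->R'->B->plug->B
Char 4 ('B'): step: R->3, L=7; B->plug->B->R->B->L->G->refl->B->L'->C->R'->D->plug->H
Char 5 ('A'): step: R->4, L=7; A->plug->A->R->A->L->H->refl->A->L'->D->R'->E->plug->E

Answer: EEBHE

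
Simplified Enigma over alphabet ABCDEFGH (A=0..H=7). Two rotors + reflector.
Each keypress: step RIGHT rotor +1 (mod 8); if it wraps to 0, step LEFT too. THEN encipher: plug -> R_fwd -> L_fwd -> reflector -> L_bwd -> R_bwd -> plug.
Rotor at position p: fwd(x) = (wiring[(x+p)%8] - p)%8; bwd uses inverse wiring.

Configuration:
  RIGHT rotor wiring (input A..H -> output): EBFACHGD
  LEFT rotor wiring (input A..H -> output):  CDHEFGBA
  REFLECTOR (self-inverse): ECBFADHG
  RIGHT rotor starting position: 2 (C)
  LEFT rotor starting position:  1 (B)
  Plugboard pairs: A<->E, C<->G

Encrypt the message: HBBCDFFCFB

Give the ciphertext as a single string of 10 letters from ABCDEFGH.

Answer: GFGFABBGBE

Derivation:
Char 1 ('H'): step: R->3, L=1; H->plug->H->R->C->L->D->refl->F->L'->E->R'->C->plug->G
Char 2 ('B'): step: R->4, L=1; B->plug->B->R->D->L->E->refl->A->L'->F->R'->F->plug->F
Char 3 ('B'): step: R->5, L=1; B->plug->B->R->B->L->G->refl->H->L'->G->R'->C->plug->G
Char 4 ('C'): step: R->6, L=1; C->plug->G->R->E->L->F->refl->D->L'->C->R'->F->plug->F
Char 5 ('D'): step: R->7, L=1; D->plug->D->R->G->L->H->refl->G->L'->B->R'->E->plug->A
Char 6 ('F'): step: R->0, L->2 (L advanced); F->plug->F->R->H->L->B->refl->C->L'->B->R'->B->plug->B
Char 7 ('F'): step: R->1, L=2; F->plug->F->R->F->L->G->refl->H->L'->E->R'->B->plug->B
Char 8 ('C'): step: R->2, L=2; C->plug->G->R->C->L->D->refl->F->L'->A->R'->C->plug->G
Char 9 ('F'): step: R->3, L=2; F->plug->F->R->B->L->C->refl->B->L'->H->R'->B->plug->B
Char 10 ('B'): step: R->4, L=2; B->plug->B->R->D->L->E->refl->A->L'->G->R'->A->plug->E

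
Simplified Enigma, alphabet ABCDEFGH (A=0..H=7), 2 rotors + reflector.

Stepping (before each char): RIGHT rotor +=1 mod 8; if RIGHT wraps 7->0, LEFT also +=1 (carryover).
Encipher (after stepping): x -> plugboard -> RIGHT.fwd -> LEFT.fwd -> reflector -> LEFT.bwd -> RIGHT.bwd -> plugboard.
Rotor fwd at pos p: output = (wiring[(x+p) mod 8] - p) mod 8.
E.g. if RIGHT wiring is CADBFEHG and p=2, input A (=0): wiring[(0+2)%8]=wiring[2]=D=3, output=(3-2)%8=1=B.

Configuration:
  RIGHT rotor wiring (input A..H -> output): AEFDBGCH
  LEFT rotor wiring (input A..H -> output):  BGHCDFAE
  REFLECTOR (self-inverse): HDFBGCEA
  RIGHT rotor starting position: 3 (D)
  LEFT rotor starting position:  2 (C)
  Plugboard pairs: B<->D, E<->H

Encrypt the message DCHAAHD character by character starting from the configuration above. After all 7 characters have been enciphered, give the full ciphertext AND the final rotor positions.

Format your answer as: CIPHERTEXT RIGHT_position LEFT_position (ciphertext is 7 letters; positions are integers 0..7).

Answer: BBACHEH 2 3

Derivation:
Char 1 ('D'): step: R->4, L=2; D->plug->B->R->C->L->B->refl->D->L'->D->R'->D->plug->B
Char 2 ('C'): step: R->5, L=2; C->plug->C->R->C->L->B->refl->D->L'->D->R'->D->plug->B
Char 3 ('H'): step: R->6, L=2; H->plug->E->R->H->L->E->refl->G->L'->E->R'->A->plug->A
Char 4 ('A'): step: R->7, L=2; A->plug->A->R->A->L->F->refl->C->L'->F->R'->C->plug->C
Char 5 ('A'): step: R->0, L->3 (L advanced); A->plug->A->R->A->L->H->refl->A->L'->B->R'->E->plug->H
Char 6 ('H'): step: R->1, L=3; H->plug->E->R->F->L->G->refl->E->L'->H->R'->H->plug->E
Char 7 ('D'): step: R->2, L=3; D->plug->B->R->B->L->A->refl->H->L'->A->R'->E->plug->H
Final: ciphertext=BBACHEH, RIGHT=2, LEFT=3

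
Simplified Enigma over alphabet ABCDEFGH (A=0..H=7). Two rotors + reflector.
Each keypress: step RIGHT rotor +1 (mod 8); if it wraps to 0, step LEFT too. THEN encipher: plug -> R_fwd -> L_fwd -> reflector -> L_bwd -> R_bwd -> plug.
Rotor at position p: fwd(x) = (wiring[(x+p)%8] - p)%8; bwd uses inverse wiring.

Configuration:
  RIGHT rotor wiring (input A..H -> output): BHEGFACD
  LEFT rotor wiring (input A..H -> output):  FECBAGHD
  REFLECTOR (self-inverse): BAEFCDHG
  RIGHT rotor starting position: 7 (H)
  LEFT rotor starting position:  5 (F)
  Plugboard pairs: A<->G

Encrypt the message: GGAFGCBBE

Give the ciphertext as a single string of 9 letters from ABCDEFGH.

Char 1 ('G'): step: R->0, L->6 (L advanced); G->plug->A->R->B->L->F->refl->D->L'->F->R'->E->plug->E
Char 2 ('G'): step: R->1, L=6; G->plug->A->R->G->L->C->refl->E->L'->E->R'->D->plug->D
Char 3 ('A'): step: R->2, L=6; A->plug->G->R->H->L->A->refl->B->L'->A->R'->E->plug->E
Char 4 ('F'): step: R->3, L=6; F->plug->F->R->G->L->C->refl->E->L'->E->R'->G->plug->A
Char 5 ('G'): step: R->4, L=6; G->plug->A->R->B->L->F->refl->D->L'->F->R'->E->plug->E
Char 6 ('C'): step: R->5, L=6; C->plug->C->R->G->L->C->refl->E->L'->E->R'->D->plug->D
Char 7 ('B'): step: R->6, L=6; B->plug->B->R->F->L->D->refl->F->L'->B->R'->D->plug->D
Char 8 ('B'): step: R->7, L=6; B->plug->B->R->C->L->H->refl->G->L'->D->R'->H->plug->H
Char 9 ('E'): step: R->0, L->7 (L advanced); E->plug->E->R->F->L->B->refl->A->L'->H->R'->B->plug->B

Answer: EDEAEDDHB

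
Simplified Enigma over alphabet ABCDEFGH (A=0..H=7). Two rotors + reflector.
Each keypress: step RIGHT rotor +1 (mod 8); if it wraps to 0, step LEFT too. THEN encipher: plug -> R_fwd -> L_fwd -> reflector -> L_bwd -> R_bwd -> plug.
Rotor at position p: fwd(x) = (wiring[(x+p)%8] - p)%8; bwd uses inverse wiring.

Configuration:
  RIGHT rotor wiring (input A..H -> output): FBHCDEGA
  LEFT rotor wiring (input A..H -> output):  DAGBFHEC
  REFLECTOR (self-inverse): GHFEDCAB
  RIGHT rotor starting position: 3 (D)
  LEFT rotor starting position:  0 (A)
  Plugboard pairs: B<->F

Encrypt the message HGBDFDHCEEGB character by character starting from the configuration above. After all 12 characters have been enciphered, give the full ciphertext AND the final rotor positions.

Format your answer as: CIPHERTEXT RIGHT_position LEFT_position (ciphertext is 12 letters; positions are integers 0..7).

Char 1 ('H'): step: R->4, L=0; H->plug->H->R->G->L->E->refl->D->L'->A->R'->B->plug->F
Char 2 ('G'): step: R->5, L=0; G->plug->G->R->F->L->H->refl->B->L'->D->R'->C->plug->C
Char 3 ('B'): step: R->6, L=0; B->plug->F->R->E->L->F->refl->C->L'->H->R'->C->plug->C
Char 4 ('D'): step: R->7, L=0; D->plug->D->R->A->L->D->refl->E->L'->G->R'->B->plug->F
Char 5 ('F'): step: R->0, L->1 (L advanced); F->plug->B->R->B->L->F->refl->C->L'->H->R'->C->plug->C
Char 6 ('D'): step: R->1, L=1; D->plug->D->R->C->L->A->refl->G->L'->E->R'->H->plug->H
Char 7 ('H'): step: R->2, L=1; H->plug->H->R->H->L->C->refl->F->L'->B->R'->C->plug->C
Char 8 ('C'): step: R->3, L=1; C->plug->C->R->B->L->F->refl->C->L'->H->R'->A->plug->A
Char 9 ('E'): step: R->4, L=1; E->plug->E->R->B->L->F->refl->C->L'->H->R'->A->plug->A
Char 10 ('E'): step: R->5, L=1; E->plug->E->R->E->L->G->refl->A->L'->C->R'->F->plug->B
Char 11 ('G'): step: R->6, L=1; G->plug->G->R->F->L->D->refl->E->L'->D->R'->D->plug->D
Char 12 ('B'): step: R->7, L=1; B->plug->F->R->E->L->G->refl->A->L'->C->R'->C->plug->C
Final: ciphertext=FCCFCHCAABDC, RIGHT=7, LEFT=1

Answer: FCCFCHCAABDC 7 1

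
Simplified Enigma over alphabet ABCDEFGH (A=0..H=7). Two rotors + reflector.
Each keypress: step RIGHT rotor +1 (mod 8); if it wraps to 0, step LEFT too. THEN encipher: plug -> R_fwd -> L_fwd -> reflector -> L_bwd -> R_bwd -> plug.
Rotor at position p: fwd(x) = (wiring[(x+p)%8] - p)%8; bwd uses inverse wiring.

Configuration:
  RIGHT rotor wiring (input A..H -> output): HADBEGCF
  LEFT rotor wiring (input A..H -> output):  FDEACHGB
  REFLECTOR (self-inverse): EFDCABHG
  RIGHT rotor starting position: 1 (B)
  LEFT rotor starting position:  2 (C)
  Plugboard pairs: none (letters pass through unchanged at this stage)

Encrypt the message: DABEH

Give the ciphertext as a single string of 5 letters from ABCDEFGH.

Answer: CHFHG

Derivation:
Char 1 ('D'): step: R->2, L=2; D->plug->D->R->E->L->E->refl->A->L'->C->R'->C->plug->C
Char 2 ('A'): step: R->3, L=2; A->plug->A->R->G->L->D->refl->C->L'->A->R'->H->plug->H
Char 3 ('B'): step: R->4, L=2; B->plug->B->R->C->L->A->refl->E->L'->E->R'->F->plug->F
Char 4 ('E'): step: R->5, L=2; E->plug->E->R->D->L->F->refl->B->L'->H->R'->H->plug->H
Char 5 ('H'): step: R->6, L=2; H->plug->H->R->A->L->C->refl->D->L'->G->R'->G->plug->G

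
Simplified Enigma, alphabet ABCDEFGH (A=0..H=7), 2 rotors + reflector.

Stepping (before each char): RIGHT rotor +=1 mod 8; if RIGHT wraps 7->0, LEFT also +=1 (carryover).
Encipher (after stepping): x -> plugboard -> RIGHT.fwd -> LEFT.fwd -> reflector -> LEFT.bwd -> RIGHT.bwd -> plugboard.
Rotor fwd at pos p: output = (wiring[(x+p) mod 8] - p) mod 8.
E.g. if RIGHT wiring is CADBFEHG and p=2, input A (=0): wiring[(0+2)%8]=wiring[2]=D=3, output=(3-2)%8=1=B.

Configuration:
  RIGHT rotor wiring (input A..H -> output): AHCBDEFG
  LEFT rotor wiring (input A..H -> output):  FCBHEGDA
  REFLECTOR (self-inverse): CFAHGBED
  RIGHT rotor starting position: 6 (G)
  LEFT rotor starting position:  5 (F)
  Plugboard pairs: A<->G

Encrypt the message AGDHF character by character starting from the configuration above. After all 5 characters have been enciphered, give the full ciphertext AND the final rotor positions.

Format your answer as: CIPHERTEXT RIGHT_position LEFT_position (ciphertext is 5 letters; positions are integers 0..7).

Char 1 ('A'): step: R->7, L=5; A->plug->G->R->F->L->E->refl->G->L'->B->R'->B->plug->B
Char 2 ('G'): step: R->0, L->6 (L advanced); G->plug->A->R->A->L->F->refl->B->L'->F->R'->G->plug->A
Char 3 ('D'): step: R->1, L=6; D->plug->D->R->C->L->H->refl->D->L'->E->R'->F->plug->F
Char 4 ('H'): step: R->2, L=6; H->plug->H->R->F->L->B->refl->F->L'->A->R'->A->plug->G
Char 5 ('F'): step: R->3, L=6; F->plug->F->R->F->L->B->refl->F->L'->A->R'->B->plug->B
Final: ciphertext=BAFGB, RIGHT=3, LEFT=6

Answer: BAFGB 3 6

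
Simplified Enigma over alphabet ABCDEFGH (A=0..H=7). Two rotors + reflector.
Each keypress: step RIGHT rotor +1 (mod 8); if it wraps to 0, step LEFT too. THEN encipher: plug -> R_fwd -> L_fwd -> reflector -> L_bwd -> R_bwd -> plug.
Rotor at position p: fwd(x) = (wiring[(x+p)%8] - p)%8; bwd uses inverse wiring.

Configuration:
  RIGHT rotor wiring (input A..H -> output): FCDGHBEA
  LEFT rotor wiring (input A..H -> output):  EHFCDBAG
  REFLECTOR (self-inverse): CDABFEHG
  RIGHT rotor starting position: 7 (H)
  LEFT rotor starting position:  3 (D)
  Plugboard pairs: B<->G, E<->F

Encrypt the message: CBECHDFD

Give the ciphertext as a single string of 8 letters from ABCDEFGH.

Answer: BFCFFGAC

Derivation:
Char 1 ('C'): step: R->0, L->4 (L advanced); C->plug->C->R->D->L->C->refl->A->L'->E->R'->G->plug->B
Char 2 ('B'): step: R->1, L=4; B->plug->G->R->H->L->G->refl->H->L'->A->R'->E->plug->F
Char 3 ('E'): step: R->2, L=4; E->plug->F->R->G->L->B->refl->D->L'->F->R'->C->plug->C
Char 4 ('C'): step: R->3, L=4; C->plug->C->R->G->L->B->refl->D->L'->F->R'->E->plug->F
Char 5 ('H'): step: R->4, L=4; H->plug->H->R->C->L->E->refl->F->L'->B->R'->E->plug->F
Char 6 ('D'): step: R->5, L=4; D->plug->D->R->A->L->H->refl->G->L'->H->R'->B->plug->G
Char 7 ('F'): step: R->6, L=4; F->plug->E->R->F->L->D->refl->B->L'->G->R'->A->plug->A
Char 8 ('D'): step: R->7, L=4; D->plug->D->R->E->L->A->refl->C->L'->D->R'->C->plug->C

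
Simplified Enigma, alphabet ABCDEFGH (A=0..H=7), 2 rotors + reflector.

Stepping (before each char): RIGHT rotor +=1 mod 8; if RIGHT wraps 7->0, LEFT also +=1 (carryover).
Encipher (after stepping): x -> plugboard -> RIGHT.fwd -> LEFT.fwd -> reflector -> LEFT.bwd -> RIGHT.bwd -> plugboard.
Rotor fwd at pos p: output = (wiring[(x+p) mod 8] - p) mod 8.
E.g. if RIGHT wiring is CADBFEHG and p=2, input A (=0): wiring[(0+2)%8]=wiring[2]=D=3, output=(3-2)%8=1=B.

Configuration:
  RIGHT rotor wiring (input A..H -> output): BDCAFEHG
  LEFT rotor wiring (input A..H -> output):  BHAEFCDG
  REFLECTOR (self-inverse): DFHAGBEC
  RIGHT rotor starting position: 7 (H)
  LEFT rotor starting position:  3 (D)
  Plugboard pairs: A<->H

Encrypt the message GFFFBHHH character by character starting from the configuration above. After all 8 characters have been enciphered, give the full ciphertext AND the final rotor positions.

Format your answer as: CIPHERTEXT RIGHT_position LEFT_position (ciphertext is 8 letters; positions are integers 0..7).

Char 1 ('G'): step: R->0, L->4 (L advanced); G->plug->G->R->H->L->A->refl->D->L'->F->R'->E->plug->E
Char 2 ('F'): step: R->1, L=4; F->plug->F->R->G->L->E->refl->G->L'->B->R'->B->plug->B
Char 3 ('F'): step: R->2, L=4; F->plug->F->R->E->L->F->refl->B->L'->A->R'->A->plug->H
Char 4 ('F'): step: R->3, L=4; F->plug->F->R->G->L->E->refl->G->L'->B->R'->C->plug->C
Char 5 ('B'): step: R->4, L=4; B->plug->B->R->A->L->B->refl->F->L'->E->R'->H->plug->A
Char 6 ('H'): step: R->5, L=4; H->plug->A->R->H->L->A->refl->D->L'->F->R'->F->plug->F
Char 7 ('H'): step: R->6, L=4; H->plug->A->R->B->L->G->refl->E->L'->G->R'->H->plug->A
Char 8 ('H'): step: R->7, L=4; H->plug->A->R->H->L->A->refl->D->L'->F->R'->G->plug->G
Final: ciphertext=EBHCAFAG, RIGHT=7, LEFT=4

Answer: EBHCAFAG 7 4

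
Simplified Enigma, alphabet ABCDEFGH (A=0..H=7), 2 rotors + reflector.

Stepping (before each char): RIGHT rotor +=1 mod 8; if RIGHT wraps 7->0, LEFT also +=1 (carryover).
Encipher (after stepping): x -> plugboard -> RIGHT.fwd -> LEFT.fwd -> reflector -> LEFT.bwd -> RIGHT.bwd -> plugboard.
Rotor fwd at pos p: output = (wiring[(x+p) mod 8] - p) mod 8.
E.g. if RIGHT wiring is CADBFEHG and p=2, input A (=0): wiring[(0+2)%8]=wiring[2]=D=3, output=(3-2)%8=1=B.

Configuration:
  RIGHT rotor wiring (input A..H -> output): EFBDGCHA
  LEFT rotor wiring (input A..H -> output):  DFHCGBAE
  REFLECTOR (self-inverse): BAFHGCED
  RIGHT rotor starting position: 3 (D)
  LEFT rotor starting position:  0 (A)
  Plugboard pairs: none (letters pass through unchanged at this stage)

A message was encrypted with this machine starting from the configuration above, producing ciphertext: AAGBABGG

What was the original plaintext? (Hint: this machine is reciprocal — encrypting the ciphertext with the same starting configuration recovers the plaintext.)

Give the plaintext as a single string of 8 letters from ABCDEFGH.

Answer: EGBCFECD

Derivation:
Char 1 ('A'): step: R->4, L=0; A->plug->A->R->C->L->H->refl->D->L'->A->R'->E->plug->E
Char 2 ('A'): step: R->5, L=0; A->plug->A->R->F->L->B->refl->A->L'->G->R'->G->plug->G
Char 3 ('G'): step: R->6, L=0; G->plug->G->R->A->L->D->refl->H->L'->C->R'->B->plug->B
Char 4 ('B'): step: R->7, L=0; B->plug->B->R->F->L->B->refl->A->L'->G->R'->C->plug->C
Char 5 ('A'): step: R->0, L->1 (L advanced); A->plug->A->R->E->L->A->refl->B->L'->C->R'->F->plug->F
Char 6 ('B'): step: R->1, L=1; B->plug->B->R->A->L->E->refl->G->L'->B->R'->E->plug->E
Char 7 ('G'): step: R->2, L=1; G->plug->G->R->C->L->B->refl->A->L'->E->R'->C->plug->C
Char 8 ('G'): step: R->3, L=1; G->plug->G->R->C->L->B->refl->A->L'->E->R'->D->plug->D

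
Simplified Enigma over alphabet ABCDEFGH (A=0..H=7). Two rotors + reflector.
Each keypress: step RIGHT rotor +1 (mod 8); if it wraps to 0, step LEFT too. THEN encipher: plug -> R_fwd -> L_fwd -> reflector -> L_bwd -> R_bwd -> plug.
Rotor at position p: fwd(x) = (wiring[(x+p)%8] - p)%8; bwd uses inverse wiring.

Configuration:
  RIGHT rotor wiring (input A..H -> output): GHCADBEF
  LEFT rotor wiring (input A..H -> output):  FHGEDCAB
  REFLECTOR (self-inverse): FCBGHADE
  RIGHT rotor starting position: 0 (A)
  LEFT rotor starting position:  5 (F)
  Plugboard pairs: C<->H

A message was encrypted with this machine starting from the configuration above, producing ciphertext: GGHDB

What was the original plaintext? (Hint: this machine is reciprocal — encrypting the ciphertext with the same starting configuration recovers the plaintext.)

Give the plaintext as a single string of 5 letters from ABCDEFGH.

Char 1 ('G'): step: R->1, L=5; G->plug->G->R->E->L->C->refl->B->L'->F->R'->H->plug->C
Char 2 ('G'): step: R->2, L=5; G->plug->G->R->E->L->C->refl->B->L'->F->R'->H->plug->C
Char 3 ('H'): step: R->3, L=5; H->plug->C->R->G->L->H->refl->E->L'->C->R'->E->plug->E
Char 4 ('D'): step: R->4, L=5; D->plug->D->R->B->L->D->refl->G->L'->H->R'->A->plug->A
Char 5 ('B'): step: R->5, L=5; B->plug->B->R->H->L->G->refl->D->L'->B->R'->D->plug->D

Answer: CCEAD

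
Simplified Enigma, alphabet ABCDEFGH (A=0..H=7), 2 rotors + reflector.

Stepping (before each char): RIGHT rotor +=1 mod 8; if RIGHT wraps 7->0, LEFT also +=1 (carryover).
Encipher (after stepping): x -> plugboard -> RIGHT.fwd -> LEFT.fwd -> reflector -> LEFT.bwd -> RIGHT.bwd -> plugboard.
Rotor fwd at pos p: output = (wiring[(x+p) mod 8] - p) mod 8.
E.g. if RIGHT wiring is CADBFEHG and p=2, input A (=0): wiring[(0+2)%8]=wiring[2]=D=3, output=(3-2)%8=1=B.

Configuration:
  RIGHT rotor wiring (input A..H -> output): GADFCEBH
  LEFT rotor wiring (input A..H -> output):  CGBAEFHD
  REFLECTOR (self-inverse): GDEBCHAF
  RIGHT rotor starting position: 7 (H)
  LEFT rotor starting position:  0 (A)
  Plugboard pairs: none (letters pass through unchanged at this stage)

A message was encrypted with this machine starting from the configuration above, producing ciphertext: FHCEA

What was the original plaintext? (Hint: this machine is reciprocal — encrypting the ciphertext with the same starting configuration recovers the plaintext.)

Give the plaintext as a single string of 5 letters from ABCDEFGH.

Answer: ADDDF

Derivation:
Char 1 ('F'): step: R->0, L->1 (L advanced); F->plug->F->R->E->L->E->refl->C->L'->G->R'->A->plug->A
Char 2 ('H'): step: R->1, L=1; H->plug->H->R->F->L->G->refl->A->L'->B->R'->D->plug->D
Char 3 ('C'): step: R->2, L=1; C->plug->C->R->A->L->F->refl->H->L'->C->R'->D->plug->D
Char 4 ('E'): step: R->3, L=1; E->plug->E->R->E->L->E->refl->C->L'->G->R'->D->plug->D
Char 5 ('A'): step: R->4, L=1; A->plug->A->R->G->L->C->refl->E->L'->E->R'->F->plug->F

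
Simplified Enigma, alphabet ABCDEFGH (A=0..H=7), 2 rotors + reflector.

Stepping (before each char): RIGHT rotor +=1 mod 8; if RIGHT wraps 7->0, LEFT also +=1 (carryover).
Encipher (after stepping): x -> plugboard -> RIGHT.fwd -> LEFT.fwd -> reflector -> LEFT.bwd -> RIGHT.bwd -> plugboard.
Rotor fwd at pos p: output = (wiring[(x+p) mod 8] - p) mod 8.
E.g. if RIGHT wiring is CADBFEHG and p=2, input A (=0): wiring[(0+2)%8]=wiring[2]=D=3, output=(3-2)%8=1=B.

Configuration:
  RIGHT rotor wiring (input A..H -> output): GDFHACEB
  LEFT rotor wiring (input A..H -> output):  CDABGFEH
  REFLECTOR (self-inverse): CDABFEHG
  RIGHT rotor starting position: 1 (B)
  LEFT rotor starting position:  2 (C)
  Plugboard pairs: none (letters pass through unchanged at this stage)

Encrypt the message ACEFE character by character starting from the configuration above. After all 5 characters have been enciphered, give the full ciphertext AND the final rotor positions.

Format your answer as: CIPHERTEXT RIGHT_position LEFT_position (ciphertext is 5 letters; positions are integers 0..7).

Answer: FFDDB 6 2

Derivation:
Char 1 ('A'): step: R->2, L=2; A->plug->A->R->D->L->D->refl->B->L'->H->R'->F->plug->F
Char 2 ('C'): step: R->3, L=2; C->plug->C->R->H->L->B->refl->D->L'->D->R'->F->plug->F
Char 3 ('E'): step: R->4, L=2; E->plug->E->R->C->L->E->refl->F->L'->F->R'->D->plug->D
Char 4 ('F'): step: R->5, L=2; F->plug->F->R->A->L->G->refl->H->L'->B->R'->D->plug->D
Char 5 ('E'): step: R->6, L=2; E->plug->E->R->H->L->B->refl->D->L'->D->R'->B->plug->B
Final: ciphertext=FFDDB, RIGHT=6, LEFT=2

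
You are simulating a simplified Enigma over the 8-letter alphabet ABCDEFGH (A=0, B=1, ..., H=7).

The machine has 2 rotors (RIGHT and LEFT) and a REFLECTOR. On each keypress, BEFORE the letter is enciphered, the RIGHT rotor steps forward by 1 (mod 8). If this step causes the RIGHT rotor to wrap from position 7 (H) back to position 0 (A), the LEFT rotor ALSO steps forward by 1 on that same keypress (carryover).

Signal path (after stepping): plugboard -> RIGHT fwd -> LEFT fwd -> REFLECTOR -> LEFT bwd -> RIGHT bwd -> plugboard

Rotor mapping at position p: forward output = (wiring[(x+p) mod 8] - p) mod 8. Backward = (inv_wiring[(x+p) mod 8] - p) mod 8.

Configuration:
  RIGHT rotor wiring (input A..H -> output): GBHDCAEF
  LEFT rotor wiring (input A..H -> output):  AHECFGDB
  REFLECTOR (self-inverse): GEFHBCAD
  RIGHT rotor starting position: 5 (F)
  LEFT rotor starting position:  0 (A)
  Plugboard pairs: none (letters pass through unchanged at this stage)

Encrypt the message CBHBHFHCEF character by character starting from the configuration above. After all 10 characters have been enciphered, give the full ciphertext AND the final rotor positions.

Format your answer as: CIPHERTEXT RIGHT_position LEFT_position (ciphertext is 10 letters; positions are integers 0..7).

Char 1 ('C'): step: R->6, L=0; C->plug->C->R->A->L->A->refl->G->L'->F->R'->F->plug->F
Char 2 ('B'): step: R->7, L=0; B->plug->B->R->H->L->B->refl->E->L'->C->R'->C->plug->C
Char 3 ('H'): step: R->0, L->1 (L advanced); H->plug->H->R->F->L->C->refl->F->L'->E->R'->G->plug->G
Char 4 ('B'): step: R->1, L=1; B->plug->B->R->G->L->A->refl->G->L'->A->R'->A->plug->A
Char 5 ('H'): step: R->2, L=1; H->plug->H->R->H->L->H->refl->D->L'->B->R'->B->plug->B
Char 6 ('F'): step: R->3, L=1; F->plug->F->R->D->L->E->refl->B->L'->C->R'->E->plug->E
Char 7 ('H'): step: R->4, L=1; H->plug->H->R->H->L->H->refl->D->L'->B->R'->D->plug->D
Char 8 ('C'): step: R->5, L=1; C->plug->C->R->A->L->G->refl->A->L'->G->R'->G->plug->G
Char 9 ('E'): step: R->6, L=1; E->plug->E->R->B->L->D->refl->H->L'->H->R'->B->plug->B
Char 10 ('F'): step: R->7, L=1; F->plug->F->R->D->L->E->refl->B->L'->C->R'->C->plug->C
Final: ciphertext=FCGABEDGBC, RIGHT=7, LEFT=1

Answer: FCGABEDGBC 7 1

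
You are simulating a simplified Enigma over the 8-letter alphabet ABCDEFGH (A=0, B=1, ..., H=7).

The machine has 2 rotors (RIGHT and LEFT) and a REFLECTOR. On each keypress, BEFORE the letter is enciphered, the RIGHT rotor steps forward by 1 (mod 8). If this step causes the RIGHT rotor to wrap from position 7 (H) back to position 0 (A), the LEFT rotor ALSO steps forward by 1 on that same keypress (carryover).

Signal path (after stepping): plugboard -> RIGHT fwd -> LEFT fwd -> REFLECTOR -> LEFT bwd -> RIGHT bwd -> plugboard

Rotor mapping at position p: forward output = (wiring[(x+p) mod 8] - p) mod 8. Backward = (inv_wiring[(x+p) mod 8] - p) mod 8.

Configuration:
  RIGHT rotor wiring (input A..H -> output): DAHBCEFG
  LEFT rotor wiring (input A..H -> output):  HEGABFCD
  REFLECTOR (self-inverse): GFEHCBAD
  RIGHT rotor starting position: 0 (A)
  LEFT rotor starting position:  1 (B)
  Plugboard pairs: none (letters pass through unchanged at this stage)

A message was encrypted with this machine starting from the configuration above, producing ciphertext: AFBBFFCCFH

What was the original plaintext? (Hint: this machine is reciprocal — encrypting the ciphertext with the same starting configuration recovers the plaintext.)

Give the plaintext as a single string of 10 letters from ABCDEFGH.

Char 1 ('A'): step: R->1, L=1; A->plug->A->R->H->L->G->refl->A->L'->D->R'->E->plug->E
Char 2 ('F'): step: R->2, L=1; F->plug->F->R->E->L->E->refl->C->L'->G->R'->H->plug->H
Char 3 ('B'): step: R->3, L=1; B->plug->B->R->H->L->G->refl->A->L'->D->R'->E->plug->E
Char 4 ('B'): step: R->4, L=1; B->plug->B->R->A->L->D->refl->H->L'->C->R'->D->plug->D
Char 5 ('F'): step: R->5, L=1; F->plug->F->R->C->L->H->refl->D->L'->A->R'->B->plug->B
Char 6 ('F'): step: R->6, L=1; F->plug->F->R->D->L->A->refl->G->L'->H->R'->A->plug->A
Char 7 ('C'): step: R->7, L=1; C->plug->C->R->B->L->F->refl->B->L'->F->R'->G->plug->G
Char 8 ('C'): step: R->0, L->2 (L advanced); C->plug->C->R->H->L->C->refl->E->L'->A->R'->B->plug->B
Char 9 ('F'): step: R->1, L=2; F->plug->F->R->E->L->A->refl->G->L'->B->R'->D->plug->D
Char 10 ('H'): step: R->2, L=2; H->plug->H->R->G->L->F->refl->B->L'->F->R'->A->plug->A

Answer: EHEDBAGBDA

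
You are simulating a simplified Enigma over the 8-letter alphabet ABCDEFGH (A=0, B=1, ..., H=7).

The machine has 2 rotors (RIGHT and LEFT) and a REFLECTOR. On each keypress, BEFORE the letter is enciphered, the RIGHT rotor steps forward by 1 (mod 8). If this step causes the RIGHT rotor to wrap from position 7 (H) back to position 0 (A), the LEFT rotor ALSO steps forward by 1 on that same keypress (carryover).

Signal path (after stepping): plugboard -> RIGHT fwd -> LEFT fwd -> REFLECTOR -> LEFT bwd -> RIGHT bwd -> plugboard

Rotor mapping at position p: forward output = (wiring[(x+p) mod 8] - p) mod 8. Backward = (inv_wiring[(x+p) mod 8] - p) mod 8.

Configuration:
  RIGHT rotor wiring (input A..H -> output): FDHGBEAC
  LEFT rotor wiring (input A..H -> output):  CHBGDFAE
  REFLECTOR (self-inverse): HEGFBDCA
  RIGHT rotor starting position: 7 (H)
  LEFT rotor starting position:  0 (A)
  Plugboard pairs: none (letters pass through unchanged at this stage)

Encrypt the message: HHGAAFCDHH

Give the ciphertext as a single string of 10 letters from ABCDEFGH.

Answer: DFFGEEBAEC

Derivation:
Char 1 ('H'): step: R->0, L->1 (L advanced); H->plug->H->R->C->L->F->refl->D->L'->G->R'->D->plug->D
Char 2 ('H'): step: R->1, L=1; H->plug->H->R->E->L->E->refl->B->L'->H->R'->F->plug->F
Char 3 ('G'): step: R->2, L=1; G->plug->G->R->D->L->C->refl->G->L'->A->R'->F->plug->F
Char 4 ('A'): step: R->3, L=1; A->plug->A->R->D->L->C->refl->G->L'->A->R'->G->plug->G
Char 5 ('A'): step: R->4, L=1; A->plug->A->R->F->L->H->refl->A->L'->B->R'->E->plug->E
Char 6 ('F'): step: R->5, L=1; F->plug->F->R->C->L->F->refl->D->L'->G->R'->E->plug->E
Char 7 ('C'): step: R->6, L=1; C->plug->C->R->H->L->B->refl->E->L'->E->R'->B->plug->B
Char 8 ('D'): step: R->7, L=1; D->plug->D->R->A->L->G->refl->C->L'->D->R'->A->plug->A
Char 9 ('H'): step: R->0, L->2 (L advanced); H->plug->H->R->C->L->B->refl->E->L'->B->R'->E->plug->E
Char 10 ('H'): step: R->1, L=2; H->plug->H->R->E->L->G->refl->C->L'->F->R'->C->plug->C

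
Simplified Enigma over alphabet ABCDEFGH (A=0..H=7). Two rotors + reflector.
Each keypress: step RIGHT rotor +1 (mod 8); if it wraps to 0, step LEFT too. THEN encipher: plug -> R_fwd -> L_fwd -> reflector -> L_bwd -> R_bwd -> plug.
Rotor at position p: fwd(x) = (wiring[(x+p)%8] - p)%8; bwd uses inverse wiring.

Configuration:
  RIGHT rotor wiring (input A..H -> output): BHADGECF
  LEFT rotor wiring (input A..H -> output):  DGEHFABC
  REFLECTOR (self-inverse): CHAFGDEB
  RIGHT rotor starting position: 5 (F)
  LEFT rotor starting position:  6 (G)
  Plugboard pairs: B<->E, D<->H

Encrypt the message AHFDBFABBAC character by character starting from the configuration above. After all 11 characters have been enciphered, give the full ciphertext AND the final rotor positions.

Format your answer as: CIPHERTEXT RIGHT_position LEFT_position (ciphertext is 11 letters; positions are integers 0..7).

Char 1 ('A'): step: R->6, L=6; A->plug->A->R->E->L->G->refl->E->L'->B->R'->D->plug->H
Char 2 ('H'): step: R->7, L=6; H->plug->D->R->B->L->E->refl->G->L'->E->R'->E->plug->B
Char 3 ('F'): step: R->0, L->7 (L advanced); F->plug->F->R->E->L->A->refl->C->L'->H->R'->B->plug->E
Char 4 ('D'): step: R->1, L=7; D->plug->H->R->A->L->D->refl->F->L'->D->R'->E->plug->B
Char 5 ('B'): step: R->2, L=7; B->plug->E->R->A->L->D->refl->F->L'->D->R'->F->plug->F
Char 6 ('F'): step: R->3, L=7; F->plug->F->R->G->L->B->refl->H->L'->C->R'->E->plug->B
Char 7 ('A'): step: R->4, L=7; A->plug->A->R->C->L->H->refl->B->L'->G->R'->C->plug->C
Char 8 ('B'): step: R->5, L=7; B->plug->E->R->C->L->H->refl->B->L'->G->R'->G->plug->G
Char 9 ('B'): step: R->6, L=7; B->plug->E->R->C->L->H->refl->B->L'->G->R'->H->plug->D
Char 10 ('A'): step: R->7, L=7; A->plug->A->R->G->L->B->refl->H->L'->C->R'->B->plug->E
Char 11 ('C'): step: R->0, L->0 (L advanced); C->plug->C->R->A->L->D->refl->F->L'->E->R'->F->plug->F
Final: ciphertext=HBEBFBCGDEF, RIGHT=0, LEFT=0

Answer: HBEBFBCGDEF 0 0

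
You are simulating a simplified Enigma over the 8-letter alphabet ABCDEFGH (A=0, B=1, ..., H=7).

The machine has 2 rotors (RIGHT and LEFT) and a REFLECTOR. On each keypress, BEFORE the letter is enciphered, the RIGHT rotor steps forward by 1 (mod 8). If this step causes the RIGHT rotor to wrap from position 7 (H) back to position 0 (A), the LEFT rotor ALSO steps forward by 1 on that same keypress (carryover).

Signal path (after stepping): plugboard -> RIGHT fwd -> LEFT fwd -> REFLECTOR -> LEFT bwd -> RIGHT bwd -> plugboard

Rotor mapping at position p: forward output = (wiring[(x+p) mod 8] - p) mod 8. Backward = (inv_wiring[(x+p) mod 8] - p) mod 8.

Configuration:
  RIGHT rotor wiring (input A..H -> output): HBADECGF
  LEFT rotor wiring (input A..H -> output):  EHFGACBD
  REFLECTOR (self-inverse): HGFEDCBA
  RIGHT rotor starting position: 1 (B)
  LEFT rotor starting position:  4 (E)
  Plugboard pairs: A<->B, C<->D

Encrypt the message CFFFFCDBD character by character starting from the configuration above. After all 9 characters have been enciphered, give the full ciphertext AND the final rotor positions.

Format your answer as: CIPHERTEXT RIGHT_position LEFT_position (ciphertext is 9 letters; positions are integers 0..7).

Char 1 ('C'): step: R->2, L=4; C->plug->D->R->A->L->E->refl->D->L'->F->R'->G->plug->G
Char 2 ('F'): step: R->3, L=4; F->plug->F->R->E->L->A->refl->H->L'->D->R'->D->plug->C
Char 3 ('F'): step: R->4, L=4; F->plug->F->R->F->L->D->refl->E->L'->A->R'->A->plug->B
Char 4 ('F'): step: R->5, L=4; F->plug->F->R->D->L->H->refl->A->L'->E->R'->E->plug->E
Char 5 ('F'): step: R->6, L=4; F->plug->F->R->F->L->D->refl->E->L'->A->R'->A->plug->B
Char 6 ('C'): step: R->7, L=4; C->plug->D->R->B->L->G->refl->B->L'->G->R'->A->plug->B
Char 7 ('D'): step: R->0, L->5 (L advanced); D->plug->C->R->A->L->F->refl->C->L'->E->R'->E->plug->E
Char 8 ('B'): step: R->1, L=5; B->plug->A->R->A->L->F->refl->C->L'->E->R'->G->plug->G
Char 9 ('D'): step: R->2, L=5; D->plug->C->R->C->L->G->refl->B->L'->G->R'->A->plug->B
Final: ciphertext=GCBEBBEGB, RIGHT=2, LEFT=5

Answer: GCBEBBEGB 2 5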